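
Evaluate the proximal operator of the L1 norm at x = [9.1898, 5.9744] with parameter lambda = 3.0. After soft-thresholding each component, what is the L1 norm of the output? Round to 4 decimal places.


Soft-thresholding with lambda = 3.0:
prox(9.1898) = sign(9.1898)*max(|9.1898| - 3.0, 0) = 6.1898
prox(5.9744) = sign(5.9744)*max(|5.9744| - 3.0, 0) = 2.9744
prox(x) = [6.1898, 2.9744]
||prox(x)||_1 = 6.1898 + 2.9744 = 9.1642


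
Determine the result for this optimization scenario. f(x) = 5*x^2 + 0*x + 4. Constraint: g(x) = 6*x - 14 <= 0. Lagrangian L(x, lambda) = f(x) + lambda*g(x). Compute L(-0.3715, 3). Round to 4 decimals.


Step 1: Evaluate f(x).
f(-0.3715) = 5*(-0.3715)^2 + 0*(-0.3715) + 4 = 4.6901
Step 2: Evaluate g(x).
g(-0.3715) = 6*-0.3715 - 14 = -16.229
Step 3: Compute Lagrangian.
L = 4.6901 + 3*-16.229 = -43.9969


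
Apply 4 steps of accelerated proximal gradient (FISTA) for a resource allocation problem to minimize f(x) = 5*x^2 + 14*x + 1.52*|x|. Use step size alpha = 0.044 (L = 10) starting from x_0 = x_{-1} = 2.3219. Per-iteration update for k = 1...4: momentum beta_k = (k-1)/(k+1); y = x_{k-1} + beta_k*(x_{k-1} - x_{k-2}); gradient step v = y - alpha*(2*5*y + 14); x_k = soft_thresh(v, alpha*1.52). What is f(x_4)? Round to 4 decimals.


FISTA on f(x) = 5*x^2 + 14*x + 1.52*|x|
L = 10, alpha = 0.044
Iteration 1: beta = 0.0, y = 2.3219 + 0.0*(2.3219 - 2.3219) = 2.3219
  grad(y) = 37.219, v = y - alpha*grad = 0.6843
  prox(v) = soft_thresh(0.6843, 0.0669) = 0.6174
Iteration 2: beta = 0.3333, y = 0.6174 + 0.3333*(0.6174 - 2.3219) = 0.0492
  grad(y) = 14.4921, v = y - alpha*grad = -0.5884
  prox(v) = soft_thresh(-0.5884, 0.0669) = -0.5216
Iteration 3: beta = 0.5, y = -0.5216 + 0.5*(-0.5216 - 0.6174) = -1.091
  grad(y) = 3.0897, v = y - alpha*grad = -1.227
  prox(v) = soft_thresh(-1.227, 0.0669) = -1.1601
Iteration 4: beta = 0.6, y = -1.1601 + 0.6*(-1.1601 + 0.5216) = -1.5432
  grad(y) = -1.4322, v = y - alpha*grad = -1.4802
  prox(v) = soft_thresh(-1.4802, 0.0669) = -1.4133
f(x_4) = 5*(-1.4133)^2 + 14*(-1.4133) + 1.52*|-1.4133| = -7.6509


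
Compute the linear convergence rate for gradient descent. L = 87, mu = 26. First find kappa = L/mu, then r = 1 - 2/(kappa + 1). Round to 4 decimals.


Step 1: Compute the condition number.
kappa = L/mu = 87/26 = 3.3462
Step 2: Compute the convergence rate.
r = 1 - 2/(kappa + 1) = 1 - 2*mu/(L + mu) = (L - mu)/(L + mu) = 61/113 = 0.5398


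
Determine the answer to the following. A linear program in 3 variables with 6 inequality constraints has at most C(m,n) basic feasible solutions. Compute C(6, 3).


Each vertex corresponds to some choice of n active constraints out of m, so the number of vertices is at most C(m, n) = m! / (n!(m-n)!).
m = 6, n = 3
Numerator: 6 * 5 * 4
Denominator: 3! = 6
C(6, 3) = 20


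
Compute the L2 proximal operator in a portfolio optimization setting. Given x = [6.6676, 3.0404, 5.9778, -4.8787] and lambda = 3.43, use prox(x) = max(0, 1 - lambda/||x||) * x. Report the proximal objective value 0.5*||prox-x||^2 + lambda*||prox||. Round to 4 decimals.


Step 1: Compute ||x||.
||x|| = 10.6413
Step 2: Compute scaling factor.
scale = max(0, 1 - 3.43/10.6413) = 0.6777
Step 3: prox(x) = [4.5184, 2.0604, 4.051, -3.3061]
||prox(x)|| = 7.2113
Step 4: Proximal objective.
0.5*||prox-x||^2 = 5.8825
lambda*||prox|| = 24.7348
Total = 30.6171


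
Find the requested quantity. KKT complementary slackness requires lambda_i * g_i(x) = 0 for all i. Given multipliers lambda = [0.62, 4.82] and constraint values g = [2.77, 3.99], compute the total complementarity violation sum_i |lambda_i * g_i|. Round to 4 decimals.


KKT complementary slackness check:
lambda_1 * g_1 = 0.62 * 2.77 = 1.7174
lambda_2 * g_2 = 4.82 * 3.99 = 19.2318
Total violation = 1.7174 + 19.2318 = 20.9492


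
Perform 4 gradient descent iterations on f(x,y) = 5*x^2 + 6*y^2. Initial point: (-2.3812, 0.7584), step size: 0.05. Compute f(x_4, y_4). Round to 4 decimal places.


Gradient descent on f(x,y) = 5*x^2 + 6*y^2.
Starting point: (-2.3812, 0.7584), alpha = 0.05
Step 1: grad_x = 2*5*-2.3812 = -23.812, grad_y = 2*6*0.7584 = 9.1008
  x_1 = -2.3812 - 0.05*-23.812 = -1.1906
  y_1 = 0.7584 - 0.05*9.1008 = 0.3034
Step 2: grad_x = 2*5*-1.1906 = -11.906, grad_y = 2*6*0.3034 = 3.6403
  x_2 = -1.1906 - 0.05*-11.906 = -0.5953
  y_2 = 0.3034 - 0.05*3.6403 = 0.1213
Step 3: grad_x = 2*5*-0.5953 = -5.953, grad_y = 2*6*0.1213 = 1.4561
  x_3 = -0.5953 - 0.05*-5.953 = -0.2977
  y_3 = 0.1213 - 0.05*1.4561 = 0.0485
Step 4: grad_x = 2*5*-0.2977 = -2.9765, grad_y = 2*6*0.0485 = 0.5825
  x_4 = -0.2977 - 0.05*-2.9765 = -0.1488
  y_4 = 0.0485 - 0.05*0.5825 = 0.0194
f(-0.1488, 0.0194) = 5*(-0.1488)^2 + 6*0.0194^2 = 0.113


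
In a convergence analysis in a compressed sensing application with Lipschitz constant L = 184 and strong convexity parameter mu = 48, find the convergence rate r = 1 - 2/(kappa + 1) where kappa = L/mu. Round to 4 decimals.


Step 1: Compute the condition number.
kappa = L/mu = 184/48 = 3.8333
Step 2: Compute the convergence rate.
r = 1 - 2/(kappa + 1) = 1 - 2*mu/(L + mu) = (L - mu)/(L + mu) = 136/232 = 0.5862


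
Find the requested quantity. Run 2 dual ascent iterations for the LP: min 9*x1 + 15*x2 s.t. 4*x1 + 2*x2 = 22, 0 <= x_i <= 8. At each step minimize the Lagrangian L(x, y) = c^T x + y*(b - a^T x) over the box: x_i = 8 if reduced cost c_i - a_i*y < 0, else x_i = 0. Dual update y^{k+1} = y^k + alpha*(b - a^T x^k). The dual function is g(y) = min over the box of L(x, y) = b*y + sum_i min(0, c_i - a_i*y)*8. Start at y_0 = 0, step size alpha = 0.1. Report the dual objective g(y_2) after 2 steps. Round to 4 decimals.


Dual ascent for LP: min 9*x1 + 15*x2, 4*x1 + 2*x2 = 22, 0 <= x_i <= 8
Step 1: y^k = 0.0, reduced costs: (9.0, 15.0)
  x^k = (0.0, 0.0), subgradient = b - a^T x = 22.0
  y^{k+1} = 0.0 + 0.1*22.0 = 2.2
Step 2: y^k = 2.2, reduced costs: (0.2, 10.6)
  x^k = (0.0, 0.0), subgradient = b - a^T x = 22.0
  y^{k+1} = 2.2 + 0.1*22.0 = 4.4
Dual objective at y_2 = 4.4: reduced costs (-8.6, 6.2), box minimizer x = (8.0, 0.0)
g(y_2) = b*y + (c1 - a1*y)*x1 + (c2 - a2*y)*x2 = 22*4.4 + (-8.6)*8.0 + 6.2*0.0 = 96.8 - 68.8 + 0.0 = 28.0


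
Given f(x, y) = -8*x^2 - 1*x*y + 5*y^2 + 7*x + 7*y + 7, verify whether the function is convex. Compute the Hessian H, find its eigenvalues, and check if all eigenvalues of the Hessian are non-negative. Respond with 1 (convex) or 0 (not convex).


The Hessian of f(x,y) = -8*x^2 - 1*x*y + 5*y^2 + 7*x + 7*y + 7 is:
H = [[-16, -1], [-1, 10]]
Trace = -16 + 10 = -6
Determinant = -16*10 - (-1)^2 = -161
Discriminant = (-6)^2 - 4*-161 = 680.0
Eigenvalues: lambda_1 = -16.0384, lambda_2 = 10.0384
The function is not convex.

0


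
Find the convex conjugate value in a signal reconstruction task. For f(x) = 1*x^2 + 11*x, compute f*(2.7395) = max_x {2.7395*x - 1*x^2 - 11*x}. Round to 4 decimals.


f*(y) = sup_x {y*x - a*x^2 - b*x} = sup_x {(y-b)*x - a*x^2}
FOC: (y - b) - 2a*x = 0 => x* = (y - b)/(2a)
x* = (2.7395 - 11)/(2*1) = -4.1303
f*(2.7395) = (y-b)^2/(4a) = (2.7395 - 11)^2/(4*1)
= 68.2359/4 = 17.059


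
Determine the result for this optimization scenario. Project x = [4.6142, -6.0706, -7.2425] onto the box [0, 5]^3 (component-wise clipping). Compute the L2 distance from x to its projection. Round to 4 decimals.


Project each component onto [0, 5].
clip(4.6142) = 4.6142, clip(-6.0706) = 0.0, clip(-7.2425) = 0.0
Projection = [4.6142, 0.0, 0.0]
Squared diffs: [0.0, 36.8522, 52.4538]
Distance = sqrt(89.306) = 9.4502


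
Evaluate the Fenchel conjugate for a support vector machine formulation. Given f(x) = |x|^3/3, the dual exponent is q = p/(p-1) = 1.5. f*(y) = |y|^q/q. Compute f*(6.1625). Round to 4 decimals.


The conjugate exponent q satisfies 1/p + 1/q = 1.
p = 3, so q = 3/(3 - 1) = 1.5
|y|^q = 6.1625^1.5 = 15.298
f*(6.1625) = 15.298 / 1.5 = 10.1987


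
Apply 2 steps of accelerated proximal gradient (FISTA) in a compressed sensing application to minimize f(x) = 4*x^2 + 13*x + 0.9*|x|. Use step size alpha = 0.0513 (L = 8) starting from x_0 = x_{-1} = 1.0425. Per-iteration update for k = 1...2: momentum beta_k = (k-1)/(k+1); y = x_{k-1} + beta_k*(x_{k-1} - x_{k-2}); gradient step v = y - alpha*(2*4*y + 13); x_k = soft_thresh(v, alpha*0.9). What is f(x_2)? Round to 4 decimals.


FISTA on f(x) = 4*x^2 + 13*x + 0.9*|x|
L = 8, alpha = 0.0513
Iteration 1: beta = 0.0, y = 1.0425 + 0.0*(1.0425 - 1.0425) = 1.0425
  grad(y) = 21.34, v = y - alpha*grad = -0.0522
  prox(v) = soft_thresh(-0.0522, 0.0462) = -0.0061
Iteration 2: beta = 0.3333, y = -0.0061 + 0.3333*(-0.0061 - 1.0425) = -0.3556
  grad(y) = 10.1552, v = y - alpha*grad = -0.8766
  prox(v) = soft_thresh(-0.8766, 0.0462) = -0.8304
f(x_2) = 4*(-0.8304)^2 + 13*(-0.8304) + 0.9*|-0.8304| = -7.2895


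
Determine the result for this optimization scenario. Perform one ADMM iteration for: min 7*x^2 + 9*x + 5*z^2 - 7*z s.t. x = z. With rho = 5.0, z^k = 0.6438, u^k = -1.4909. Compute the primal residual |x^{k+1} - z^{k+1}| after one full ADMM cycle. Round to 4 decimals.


ADMM iteration with rho = 5.0, z^k = 0.6438, u^k = -1.4909
Step 1: x-update.
Minimize 7*x^2 + 9*x + (5.0/2)*(x - 0.6438 - 1.4909)^2
FOC: (2*7 + 5.0)*x = -9 + 5.0*(0.6438 + 1.4909)
x^{k+1} = 0.0881
Step 2: z-update.
Minimize 5*z^2 - 7*z + (5.0/2)*(0.0881 - z - 1.4909)^2
FOC: (2*5 + 5.0)*z = 7 + 5.0*(0.0881 - 1.4909)
z^{k+1} = -0.0009
Step 3: u-update.
u^{k+1} = -1.4909 + 0.0881 + 0.0009 = -1.4019
Step 4: Primal residual = |0.0881 + 0.0009| = 0.089


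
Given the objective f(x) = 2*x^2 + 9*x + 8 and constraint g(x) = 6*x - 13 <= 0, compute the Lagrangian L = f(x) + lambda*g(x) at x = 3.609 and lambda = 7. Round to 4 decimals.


Step 1: Evaluate f(x).
f(3.609) = 2*3.609^2 + 9*3.609 + 8 = 66.5308
Step 2: Evaluate g(x).
g(3.609) = 6*3.609 - 13 = 8.654
Step 3: Compute Lagrangian.
L = 66.5308 + 7*8.654 = 127.1088


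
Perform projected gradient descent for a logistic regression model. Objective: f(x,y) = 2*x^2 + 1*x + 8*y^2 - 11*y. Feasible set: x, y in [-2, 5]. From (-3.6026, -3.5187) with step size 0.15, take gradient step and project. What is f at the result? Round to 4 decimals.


Step 1: Compute gradient at (-3.6026, -3.5187).
grad_x = 2*2*-3.6026 + 1 = -13.4104
grad_y = 2*8*-3.5187 - 11 = -67.2992
Step 2: Gradient step.
x_raw = -3.6026 - 0.15*-13.4104 = -1.591
y_raw = -3.5187 - 0.15*-67.2992 = 6.5762
Step 3: Project onto [-2, 5].
x_proj = clip(-1.591) = -1.591
y_proj = clip(6.5762) = 5.0
Step 4: Evaluate f.
f(-1.591, 5.0) = 148.4718


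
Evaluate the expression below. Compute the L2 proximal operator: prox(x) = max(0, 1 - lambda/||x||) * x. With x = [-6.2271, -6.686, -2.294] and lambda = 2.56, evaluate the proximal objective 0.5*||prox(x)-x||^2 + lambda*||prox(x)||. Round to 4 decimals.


Step 1: Compute ||x||.
||x|| = 9.4203
Step 2: Compute scaling factor.
scale = max(0, 1 - 2.56/9.4203) = 0.7282
Step 3: prox(x) = [-4.5349, -4.8691, -1.6706]
||prox(x)|| = 6.8603
Step 4: Proximal objective.
0.5*||prox-x||^2 = 3.2768
lambda*||prox|| = 17.5624
Total = 20.8391


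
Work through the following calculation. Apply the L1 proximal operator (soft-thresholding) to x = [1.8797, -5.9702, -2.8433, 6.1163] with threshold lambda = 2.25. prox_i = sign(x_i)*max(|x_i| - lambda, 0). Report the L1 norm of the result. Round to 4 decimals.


Soft-thresholding with lambda = 2.25:
prox(1.8797) = sign(1.8797)*max(|1.8797| - 2.25, 0) = 0.0
prox(-5.9702) = sign(-5.9702)*max(|-5.9702| - 2.25, 0) = -3.7202
prox(-2.8433) = sign(-2.8433)*max(|-2.8433| - 2.25, 0) = -0.5933
prox(6.1163) = sign(6.1163)*max(|6.1163| - 2.25, 0) = 3.8663
prox(x) = [0.0, -3.7202, -0.5933, 3.8663]
||prox(x)||_1 = 0.0 + 3.7202 + 0.5933 + 3.8663 = 8.1798


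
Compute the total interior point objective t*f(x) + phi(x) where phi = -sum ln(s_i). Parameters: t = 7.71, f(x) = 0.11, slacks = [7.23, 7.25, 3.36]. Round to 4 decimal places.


Step 1: Compute log-barrier.
ln values: [1.9782, 1.981, 1.2119]
phi = -(1.9782 + 1.981 + 1.2119) = -5.1712
Step 2: Compute augmented objective.
t*f(x) = 7.71*0.11 = 0.8481
Total = 0.8481 - 5.1712 = -4.3231


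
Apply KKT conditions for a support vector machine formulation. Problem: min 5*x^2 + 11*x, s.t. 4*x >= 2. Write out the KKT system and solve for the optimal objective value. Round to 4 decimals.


Step 1: Try lambda = 0 (constraint inactive).
x_unc = -11/(2*5) = -1.1
Check: 4*-1.1 = -4.4 < 2 -- violated!
Step 2: Constraint must be active: 4*x = 2
x* = 2/4 = 0.5
lambda = (2*5*0.5 + 11)/4 = 4.0
Step 3: Compute optimal value.
f(x*) = 5*0.5^2 + 11*0.5 = 6.75


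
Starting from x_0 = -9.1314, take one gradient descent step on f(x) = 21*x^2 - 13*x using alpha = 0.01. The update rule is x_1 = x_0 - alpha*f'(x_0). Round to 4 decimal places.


We compute the gradient at x_0 and apply the update.
f'(x) = 42*x - 13
f'(-9.1314) = 42*-9.1314 - 13 = -396.5188
x_1 = -9.1314 - 0.01*-396.5188 = -5.1662


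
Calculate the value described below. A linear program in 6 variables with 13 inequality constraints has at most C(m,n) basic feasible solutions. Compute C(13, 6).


Each vertex corresponds to some choice of n active constraints out of m, so the number of vertices is at most C(m, n) = m! / (n!(m-n)!).
m = 13, n = 6
Numerator: 13 * 12 * 11 * 10 * 9 * 8
Denominator: 6! = 720
C(13, 6) = 1716


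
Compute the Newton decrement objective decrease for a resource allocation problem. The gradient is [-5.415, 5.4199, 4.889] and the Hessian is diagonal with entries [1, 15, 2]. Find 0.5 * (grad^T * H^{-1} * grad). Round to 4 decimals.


Step 1: H is diagonal, so H^(-1) * g = [-5.415, 0.3613, 2.4445].
Step 2: g^T H^(-1) g = sum_i g_i^2 / H_ii
  = (-5.415)^2/1 + (5.4199)^2/15 + (4.889)^2/2
  = 29.3222 + 1.9584 + 11.9512 = 43.2317
Step 3: Objective decrease = 0.5 * g^T H^(-1) g = 21.6159


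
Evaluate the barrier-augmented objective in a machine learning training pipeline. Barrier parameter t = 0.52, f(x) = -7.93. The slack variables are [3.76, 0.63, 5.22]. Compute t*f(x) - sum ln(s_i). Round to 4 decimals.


Step 1: Compute log-barrier.
ln values: [1.3244, -0.462, 1.6525]
phi = -(1.3244 - 0.462 + 1.6525) = -2.5149
Step 2: Compute augmented objective.
t*f(x) = 0.52*-7.93 = -4.1236
Total = -4.1236 - 2.5149 = -6.6385


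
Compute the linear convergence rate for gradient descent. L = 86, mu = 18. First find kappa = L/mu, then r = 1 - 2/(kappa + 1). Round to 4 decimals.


Step 1: Compute the condition number.
kappa = L/mu = 86/18 = 4.7778
Step 2: Compute the convergence rate.
r = 1 - 2/(kappa + 1) = 1 - 2*mu/(L + mu) = (L - mu)/(L + mu) = 68/104 = 0.6538


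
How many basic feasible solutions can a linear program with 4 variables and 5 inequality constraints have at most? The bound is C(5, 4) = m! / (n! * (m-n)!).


Each vertex corresponds to some choice of n active constraints out of m, so the number of vertices is at most C(m, n) = m! / (n!(m-n)!).
m = 5, n = 4
Numerator: 5 * 4 * 3 * 2
Denominator: 4! = 24
C(5, 4) = 5


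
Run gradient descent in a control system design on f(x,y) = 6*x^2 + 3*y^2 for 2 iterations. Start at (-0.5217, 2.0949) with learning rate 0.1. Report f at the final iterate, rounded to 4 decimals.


Gradient descent on f(x,y) = 6*x^2 + 3*y^2.
Starting point: (-0.5217, 2.0949), alpha = 0.1
Step 1: grad_x = 2*6*-0.5217 = -6.2604, grad_y = 2*3*2.0949 = 12.5694
  x_1 = -0.5217 - 0.1*-6.2604 = 0.1043
  y_1 = 2.0949 - 0.1*12.5694 = 0.838
Step 2: grad_x = 2*6*0.1043 = 1.2521, grad_y = 2*3*0.838 = 5.0278
  x_2 = 0.1043 - 0.1*1.2521 = -0.0209
  y_2 = 0.838 - 0.1*5.0278 = 0.3352
f(-0.0209, 0.3352) = 6*(-0.0209)^2 + 3*0.3352^2 = 0.3397


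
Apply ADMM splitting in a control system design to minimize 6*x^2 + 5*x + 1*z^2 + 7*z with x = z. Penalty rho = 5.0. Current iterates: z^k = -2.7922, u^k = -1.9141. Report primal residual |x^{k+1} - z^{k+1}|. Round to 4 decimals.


ADMM iteration with rho = 5.0, z^k = -2.7922, u^k = -1.9141
Step 1: x-update.
Minimize 6*x^2 + 5*x + (5.0/2)*(x + 2.7922 - 1.9141)^2
FOC: (2*6 + 5.0)*x = -5 + 5.0*(-2.7922 + 1.9141)
x^{k+1} = -0.5524
Step 2: z-update.
Minimize 1*z^2 + 7*z + (5.0/2)*(-0.5524 - z - 1.9141)^2
FOC: (2*1 + 5.0)*z = -7 + 5.0*(-0.5524 - 1.9141)
z^{k+1} = -2.7618
Step 3: u-update.
u^{k+1} = -1.9141 - 0.5524 + 2.7618 = 0.2953
Step 4: Primal residual = |-0.5524 + 2.7618| = 2.2094


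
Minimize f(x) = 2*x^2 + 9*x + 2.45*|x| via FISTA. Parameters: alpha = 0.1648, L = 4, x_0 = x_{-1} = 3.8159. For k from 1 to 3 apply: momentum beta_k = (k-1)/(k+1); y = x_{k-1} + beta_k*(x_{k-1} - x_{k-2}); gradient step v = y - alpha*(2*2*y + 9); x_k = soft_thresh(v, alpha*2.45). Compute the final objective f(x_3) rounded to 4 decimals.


FISTA on f(x) = 2*x^2 + 9*x + 2.45*|x|
L = 4, alpha = 0.1648
Iteration 1: beta = 0.0, y = 3.8159 + 0.0*(3.8159 - 3.8159) = 3.8159
  grad(y) = 24.2636, v = y - alpha*grad = -0.1827
  prox(v) = soft_thresh(-0.1827, 0.4038) = 0.0
Iteration 2: beta = 0.3333, y = 0.0 + 0.3333*(0.0 - 3.8159) = -1.272
  grad(y) = 3.9121, v = y - alpha*grad = -1.9167
  prox(v) = soft_thresh(-1.9167, 0.4038) = -1.5129
Iteration 3: beta = 0.5, y = -1.5129 + 0.5*(-1.5129 - 0.0) = -2.2694
  grad(y) = -0.0776, v = y - alpha*grad = -2.2566
  prox(v) = soft_thresh(-2.2566, 0.4038) = -1.8528
f(x_3) = 2*(-1.8528)^2 + 9*(-1.8528) + 2.45*|-1.8528| = -5.2701


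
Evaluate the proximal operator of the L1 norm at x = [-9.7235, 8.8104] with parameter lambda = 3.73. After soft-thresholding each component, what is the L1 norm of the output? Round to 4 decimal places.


Soft-thresholding with lambda = 3.73:
prox(-9.7235) = sign(-9.7235)*max(|-9.7235| - 3.73, 0) = -5.9935
prox(8.8104) = sign(8.8104)*max(|8.8104| - 3.73, 0) = 5.0804
prox(x) = [-5.9935, 5.0804]
||prox(x)||_1 = 5.9935 + 5.0804 = 11.0739


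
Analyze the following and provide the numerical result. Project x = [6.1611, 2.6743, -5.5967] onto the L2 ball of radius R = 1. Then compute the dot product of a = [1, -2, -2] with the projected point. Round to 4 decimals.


Step 1: Compute ||x|| (intermediates to 6 decimals).
||x|| = sqrt(6.1611^2 + 2.6743^2 + (-5.5967)^2) = 8.742659
Step 2: Project.
Since ||x|| > R, scale = R/||x|| = 1/8.742659 = 0.114382, proj(x) = scale * x
proj(x) = [0.704719, 0.305892, -0.640162]
Step 3: Dot product.
a^T * proj(x) = 1*0.704719 - 2*0.305892 - 2*(-0.640162) = 1.3733


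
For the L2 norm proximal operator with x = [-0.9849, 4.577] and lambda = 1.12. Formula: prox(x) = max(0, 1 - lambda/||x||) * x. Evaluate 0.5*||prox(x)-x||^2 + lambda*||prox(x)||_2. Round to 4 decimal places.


Step 1: Compute ||x||.
||x|| = 4.6818
Step 2: Compute scaling factor.
scale = max(0, 1 - 1.12/4.6818) = 0.7608
Step 3: prox(x) = [-0.7493, 3.4821]
||prox(x)|| = 3.5618
Step 4: Proximal objective.
0.5*||prox-x||^2 = 0.6272
lambda*||prox|| = 3.9892
Total = 4.6164


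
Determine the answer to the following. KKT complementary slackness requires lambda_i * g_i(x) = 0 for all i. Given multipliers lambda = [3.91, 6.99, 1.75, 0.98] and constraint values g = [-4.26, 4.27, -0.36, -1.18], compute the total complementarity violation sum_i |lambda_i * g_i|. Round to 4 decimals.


KKT complementary slackness check:
lambda_1 * g_1 = 3.91 * -4.26 = -16.6566
lambda_2 * g_2 = 6.99 * 4.27 = 29.8473
lambda_3 * g_3 = 1.75 * -0.36 = -0.63
lambda_4 * g_4 = 0.98 * -1.18 = -1.1564
Total violation = 16.6566 + 29.8473 + 0.63 + 1.1564 = 48.2903


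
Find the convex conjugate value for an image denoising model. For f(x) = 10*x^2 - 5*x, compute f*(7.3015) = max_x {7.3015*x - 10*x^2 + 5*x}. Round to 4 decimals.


f*(y) = sup_x {y*x - a*x^2 - b*x} = sup_x {(y-b)*x - a*x^2}
FOC: (y - b) - 2a*x = 0 => x* = (y - b)/(2a)
x* = (7.3015 + 5)/(2*10) = 0.6151
f*(7.3015) = (y-b)^2/(4a) = (7.3015 + 5)^2/(4*10)
= 151.3269/40 = 3.7832


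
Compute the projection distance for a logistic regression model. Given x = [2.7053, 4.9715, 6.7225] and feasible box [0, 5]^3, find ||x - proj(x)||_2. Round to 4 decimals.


Project each component onto [0, 5].
clip(2.7053) = 2.7053, clip(4.9715) = 4.9715, clip(6.7225) = 5.0
Projection = [2.7053, 4.9715, 5.0]
Squared diffs: [0.0, 0.0, 2.967]
Distance = sqrt(2.967) = 1.7225


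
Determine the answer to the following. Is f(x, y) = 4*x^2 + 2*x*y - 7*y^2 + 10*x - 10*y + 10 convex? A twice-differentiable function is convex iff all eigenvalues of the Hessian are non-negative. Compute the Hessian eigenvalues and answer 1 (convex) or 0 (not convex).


The Hessian of f(x,y) = 4*x^2 + 2*x*y - 7*y^2 + 10*x - 10*y + 10 is:
H = [[8, 2], [2, -14]]
Trace = 8 - 14 = -6
Determinant = 8*-14 - (2)^2 = -116
Discriminant = (-6)^2 - 4*-116 = 500.0
Eigenvalues: lambda_1 = -14.1803, lambda_2 = 8.1803
The function is not convex.

0


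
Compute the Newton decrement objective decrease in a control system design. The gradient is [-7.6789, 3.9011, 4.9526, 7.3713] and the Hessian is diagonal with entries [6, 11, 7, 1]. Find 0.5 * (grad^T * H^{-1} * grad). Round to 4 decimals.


Step 1: H is diagonal, so H^(-1) * g = [-1.2798, 0.3546, 0.7075, 7.3713].
Step 2: g^T H^(-1) g = sum_i g_i^2 / H_ii
  = (-7.6789)^2/6 + (3.9011)^2/11 + (4.9526)^2/7 + (7.3713)^2/1
  = 9.8276 + 1.3835 + 3.504 + 54.3361 = 69.0512
Step 3: Objective decrease = 0.5 * g^T H^(-1) g = 34.5256


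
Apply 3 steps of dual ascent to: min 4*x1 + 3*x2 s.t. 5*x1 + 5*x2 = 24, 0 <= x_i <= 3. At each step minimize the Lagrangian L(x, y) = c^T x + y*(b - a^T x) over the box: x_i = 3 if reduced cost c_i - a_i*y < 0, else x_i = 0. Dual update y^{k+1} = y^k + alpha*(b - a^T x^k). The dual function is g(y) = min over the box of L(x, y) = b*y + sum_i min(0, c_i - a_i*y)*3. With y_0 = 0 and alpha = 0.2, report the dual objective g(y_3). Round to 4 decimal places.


Dual ascent for LP: min 4*x1 + 3*x2, 5*x1 + 5*x2 = 24, 0 <= x_i <= 3
Step 1: y^k = 0.0, reduced costs: (4.0, 3.0)
  x^k = (0.0, 0.0), subgradient = b - a^T x = 24.0
  y^{k+1} = 0.0 + 0.2*24.0 = 4.8
Step 2: y^k = 4.8, reduced costs: (-20.0, -21.0)
  x^k = (3.0, 3.0), subgradient = b - a^T x = -6.0
  y^{k+1} = 4.8 + 0.2*-6.0 = 3.6
Step 3: y^k = 3.6, reduced costs: (-14.0, -15.0)
  x^k = (3.0, 3.0), subgradient = b - a^T x = -6.0
  y^{k+1} = 3.6 + 0.2*-6.0 = 2.4
Dual objective at y_3 = 2.4: reduced costs (-8.0, -9.0), box minimizer x = (3.0, 3.0)
g(y_3) = b*y + (c1 - a1*y)*x1 + (c2 - a2*y)*x2 = 24*2.4 + (-8.0)*3.0 + (-9.0)*3.0 = 57.6 - 24.0 - 27.0 = 6.6


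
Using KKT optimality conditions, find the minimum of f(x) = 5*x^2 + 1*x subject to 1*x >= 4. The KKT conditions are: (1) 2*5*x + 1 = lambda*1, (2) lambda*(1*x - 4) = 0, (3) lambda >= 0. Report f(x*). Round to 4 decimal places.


Step 1: Try lambda = 0 (constraint inactive).
x_unc = -1/(2*5) = -0.1
Check: 1*-0.1 = -0.1 < 4 -- violated!
Step 2: Constraint must be active: 1*x = 4
x* = 4/1 = 4.0
lambda = (2*5*4.0 + 1)/1 = 41.0
Step 3: Compute optimal value.
f(x*) = 5*4.0^2 + 1*4.0 = 84.0


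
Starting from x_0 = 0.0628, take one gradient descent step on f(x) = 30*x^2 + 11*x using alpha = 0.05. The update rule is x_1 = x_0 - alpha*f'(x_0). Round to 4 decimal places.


We compute the gradient at x_0 and apply the update.
f'(x) = 60*x + 11
f'(0.0628) = 60*0.0628 + 11 = 14.768
x_1 = 0.0628 - 0.05*14.768 = -0.6756


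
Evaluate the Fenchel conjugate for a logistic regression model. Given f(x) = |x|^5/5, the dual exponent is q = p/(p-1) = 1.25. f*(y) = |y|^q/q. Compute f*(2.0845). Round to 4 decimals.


The conjugate exponent q satisfies 1/p + 1/q = 1.
p = 5, so q = 5/(5 - 1) = 1.25
|y|^q = 2.0845^1.25 = 2.5047
f*(2.0845) = 2.5047 / 1.25 = 2.0037


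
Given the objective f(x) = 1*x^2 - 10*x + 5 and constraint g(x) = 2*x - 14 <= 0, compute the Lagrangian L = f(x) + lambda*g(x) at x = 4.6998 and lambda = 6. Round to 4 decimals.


Step 1: Evaluate f(x).
f(4.6998) = 1*4.6998^2 - 10*4.6998 + 5 = -19.9099
Step 2: Evaluate g(x).
g(4.6998) = 2*4.6998 - 14 = -4.6004
Step 3: Compute Lagrangian.
L = -19.9099 + 6*-4.6004 = -47.5123


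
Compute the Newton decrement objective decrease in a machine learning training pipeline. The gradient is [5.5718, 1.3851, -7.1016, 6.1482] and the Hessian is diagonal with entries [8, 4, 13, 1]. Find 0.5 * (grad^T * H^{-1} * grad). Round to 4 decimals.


Step 1: H is diagonal, so H^(-1) * g = [0.6965, 0.3463, -0.5463, 6.1482].
Step 2: g^T H^(-1) g = sum_i g_i^2 / H_ii
  = (5.5718)^2/8 + (1.3851)^2/4 + (-7.1016)^2/13 + (6.1482)^2/1
  = 3.8806 + 0.4796 + 3.8794 + 37.8004 = 46.04
Step 3: Objective decrease = 0.5 * g^T H^(-1) g = 23.02


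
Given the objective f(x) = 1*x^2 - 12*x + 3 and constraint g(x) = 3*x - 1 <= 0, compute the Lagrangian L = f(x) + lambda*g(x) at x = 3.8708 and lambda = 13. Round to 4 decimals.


Step 1: Evaluate f(x).
f(3.8708) = 1*3.8708^2 - 12*3.8708 + 3 = -28.4665
Step 2: Evaluate g(x).
g(3.8708) = 3*3.8708 - 1 = 10.6124
Step 3: Compute Lagrangian.
L = -28.4665 + 13*10.6124 = 109.4947


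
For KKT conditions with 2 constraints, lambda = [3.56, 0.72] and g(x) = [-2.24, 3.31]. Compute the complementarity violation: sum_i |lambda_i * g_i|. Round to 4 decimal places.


KKT complementary slackness check:
lambda_1 * g_1 = 3.56 * -2.24 = -7.9744
lambda_2 * g_2 = 0.72 * 3.31 = 2.3832
Total violation = 7.9744 + 2.3832 = 10.3576


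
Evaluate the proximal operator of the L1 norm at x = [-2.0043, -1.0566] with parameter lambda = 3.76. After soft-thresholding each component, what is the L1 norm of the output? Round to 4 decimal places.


Soft-thresholding with lambda = 3.76:
prox(-2.0043) = sign(-2.0043)*max(|-2.0043| - 3.76, 0) = 0.0
prox(-1.0566) = sign(-1.0566)*max(|-1.0566| - 3.76, 0) = 0.0
prox(x) = [0.0, 0.0]
||prox(x)||_1 = 0.0 + 0.0 = 0.0


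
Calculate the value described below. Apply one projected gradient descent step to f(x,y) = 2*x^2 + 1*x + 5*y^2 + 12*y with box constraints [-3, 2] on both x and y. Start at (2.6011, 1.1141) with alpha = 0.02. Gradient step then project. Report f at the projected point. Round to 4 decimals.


Step 1: Compute gradient at (2.6011, 1.1141).
grad_x = 2*2*2.6011 + 1 = 11.4044
grad_y = 2*5*1.1141 + 12 = 23.141
Step 2: Gradient step.
x_raw = 2.6011 - 0.02*11.4044 = 2.373
y_raw = 1.1141 - 0.02*23.141 = 0.6513
Step 3: Project onto [-3, 2].
x_proj = clip(2.373) = 2.0
y_proj = clip(0.6513) = 0.6513
Step 4: Evaluate f.
f(2.0, 0.6513) = 19.9362


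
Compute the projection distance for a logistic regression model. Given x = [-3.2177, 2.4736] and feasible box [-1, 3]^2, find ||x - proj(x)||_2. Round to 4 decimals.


Project each component onto [-1, 3].
clip(-3.2177) = -1.0, clip(2.4736) = 2.4736
Projection = [-1.0, 2.4736]
Squared diffs: [4.9182, 0.0]
Distance = sqrt(4.9182) = 2.2177


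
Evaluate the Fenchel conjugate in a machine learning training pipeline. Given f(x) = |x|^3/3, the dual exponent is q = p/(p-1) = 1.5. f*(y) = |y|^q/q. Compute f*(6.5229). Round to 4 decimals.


The conjugate exponent q satisfies 1/p + 1/q = 1.
p = 3, so q = 3/(3 - 1) = 1.5
|y|^q = 6.5229^1.5 = 16.6595
f*(6.5229) = 16.6595 / 1.5 = 11.1063


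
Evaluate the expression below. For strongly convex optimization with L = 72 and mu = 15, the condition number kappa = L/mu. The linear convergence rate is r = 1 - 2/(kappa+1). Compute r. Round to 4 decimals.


Step 1: Compute the condition number.
kappa = L/mu = 72/15 = 4.8
Step 2: Compute the convergence rate.
r = 1 - 2/(kappa + 1) = 1 - 2*mu/(L + mu) = (L - mu)/(L + mu) = 57/87 = 0.6552


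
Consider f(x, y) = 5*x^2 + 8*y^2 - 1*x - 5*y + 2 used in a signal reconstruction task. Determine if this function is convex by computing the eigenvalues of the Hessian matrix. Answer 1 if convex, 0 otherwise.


The Hessian of f(x,y) = 5*x^2 + 8*y^2 - 1*x - 5*y + 2 is:
H = [[10, 0], [0, 16]]
Trace = 10 + 16 = 26
Determinant = 10*16 - (0)^2 = 160
Discriminant = (26)^2 - 4*160 = 36.0
Eigenvalues: lambda_1 = 10.0, lambda_2 = 16.0
The function is convex.

1


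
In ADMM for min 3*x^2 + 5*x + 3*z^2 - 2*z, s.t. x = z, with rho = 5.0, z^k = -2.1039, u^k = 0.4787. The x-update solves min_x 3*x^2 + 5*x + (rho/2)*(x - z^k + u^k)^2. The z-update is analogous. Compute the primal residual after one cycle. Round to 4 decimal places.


ADMM iteration with rho = 5.0, z^k = -2.1039, u^k = 0.4787
Step 1: x-update.
Minimize 3*x^2 + 5*x + (5.0/2)*(x + 2.1039 + 0.4787)^2
FOC: (2*3 + 5.0)*x = -5 + 5.0*(-2.1039 - 0.4787)
x^{k+1} = -1.6285
Step 2: z-update.
Minimize 3*z^2 - 2*z + (5.0/2)*(-1.6285 - z + 0.4787)^2
FOC: (2*3 + 5.0)*z = 2 + 5.0*(-1.6285 + 0.4787)
z^{k+1} = -0.3408
Step 3: u-update.
u^{k+1} = 0.4787 - 1.6285 + 0.3408 = -0.809
Step 4: Primal residual = |-1.6285 + 0.3408| = 1.2877


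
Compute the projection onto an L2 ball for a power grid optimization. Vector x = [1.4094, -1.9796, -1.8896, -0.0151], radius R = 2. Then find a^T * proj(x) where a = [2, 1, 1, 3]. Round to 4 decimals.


Step 1: Compute ||x|| (intermediates to 6 decimals).
||x|| = sqrt(1.4094^2 + (-1.9796)^2 + (-1.8896)^2 + (-0.0151)^2) = 3.078318
Step 2: Project.
Since ||x|| > R, scale = R/||x|| = 2/3.078318 = 0.649705, proj(x) = scale * x
proj(x) = [0.915694, -1.286156, -1.227683, -0.009811]
Step 3: Dot product.
a^T * proj(x) = 2*0.915694 + 1*(-1.286156) + 1*(-1.227683) + 3*(-0.009811) = -0.7119


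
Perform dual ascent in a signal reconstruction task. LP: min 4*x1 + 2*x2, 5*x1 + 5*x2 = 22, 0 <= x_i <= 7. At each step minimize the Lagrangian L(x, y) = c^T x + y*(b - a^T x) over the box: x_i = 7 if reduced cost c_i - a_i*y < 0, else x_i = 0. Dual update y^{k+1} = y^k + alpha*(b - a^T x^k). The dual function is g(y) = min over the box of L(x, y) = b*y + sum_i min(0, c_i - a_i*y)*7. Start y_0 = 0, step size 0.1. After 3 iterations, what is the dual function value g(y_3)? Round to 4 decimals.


Dual ascent for LP: min 4*x1 + 2*x2, 5*x1 + 5*x2 = 22, 0 <= x_i <= 7
Step 1: y^k = 0.0, reduced costs: (4.0, 2.0)
  x^k = (0.0, 0.0), subgradient = b - a^T x = 22.0
  y^{k+1} = 0.0 + 0.1*22.0 = 2.2
Step 2: y^k = 2.2, reduced costs: (-7.0, -9.0)
  x^k = (7.0, 7.0), subgradient = b - a^T x = -48.0
  y^{k+1} = 2.2 + 0.1*-48.0 = -2.6
Step 3: y^k = -2.6, reduced costs: (17.0, 15.0)
  x^k = (0.0, 0.0), subgradient = b - a^T x = 22.0
  y^{k+1} = -2.6 + 0.1*22.0 = -0.4
Dual objective at y_3 = -0.4: reduced costs (6.0, 4.0), box minimizer x = (0.0, 0.0)
g(y_3) = b*y + (c1 - a1*y)*x1 + (c2 - a2*y)*x2 = 22*(-0.4) + 6.0*0.0 + 4.0*0.0 = -8.8 + 0.0 + 0.0 = -8.8


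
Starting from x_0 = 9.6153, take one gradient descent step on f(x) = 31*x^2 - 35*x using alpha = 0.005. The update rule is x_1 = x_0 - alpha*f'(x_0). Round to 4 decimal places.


We compute the gradient at x_0 and apply the update.
f'(x) = 62*x - 35
f'(9.6153) = 62*9.6153 - 35 = 561.1486
x_1 = 9.6153 - 0.005*561.1486 = 6.8096


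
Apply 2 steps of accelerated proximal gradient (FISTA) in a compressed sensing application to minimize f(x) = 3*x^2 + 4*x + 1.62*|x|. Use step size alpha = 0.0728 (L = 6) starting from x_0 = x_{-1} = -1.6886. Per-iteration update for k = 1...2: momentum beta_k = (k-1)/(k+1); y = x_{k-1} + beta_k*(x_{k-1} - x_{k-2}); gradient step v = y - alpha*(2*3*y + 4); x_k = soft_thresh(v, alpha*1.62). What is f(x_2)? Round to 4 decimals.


FISTA on f(x) = 3*x^2 + 4*x + 1.62*|x|
L = 6, alpha = 0.0728
Iteration 1: beta = 0.0, y = -1.6886 + 0.0*(-1.6886 + 1.6886) = -1.6886
  grad(y) = -6.1316, v = y - alpha*grad = -1.2422
  prox(v) = soft_thresh(-1.2422, 0.1179) = -1.1243
Iteration 2: beta = 0.3333, y = -1.1243 + 0.3333*(-1.1243 + 1.6886) = -0.9362
  grad(y) = -1.6171, v = y - alpha*grad = -0.8185
  prox(v) = soft_thresh(-0.8185, 0.1179) = -0.7005
f(x_2) = 3*(-0.7005)^2 + 4*(-0.7005) + 1.62*|-0.7005| = -0.1951


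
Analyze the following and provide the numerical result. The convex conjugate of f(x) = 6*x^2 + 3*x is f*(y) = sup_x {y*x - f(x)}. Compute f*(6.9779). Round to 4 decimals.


f*(y) = sup_x {y*x - a*x^2 - b*x} = sup_x {(y-b)*x - a*x^2}
FOC: (y - b) - 2a*x = 0 => x* = (y - b)/(2a)
x* = (6.9779 - 3)/(2*6) = 0.3315
f*(6.9779) = (y-b)^2/(4a) = (6.9779 - 3)^2/(4*6)
= 15.8237/24 = 0.6593


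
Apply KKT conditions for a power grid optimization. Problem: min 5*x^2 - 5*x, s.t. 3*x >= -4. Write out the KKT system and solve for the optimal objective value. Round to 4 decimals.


Step 1: Try lambda = 0 (constraint inactive).
Stationarity: 2*5*x - 5 = 0
x* = 5/(2*5) = 0.5
Check constraint: 3*0.5 = 1.5 >= -4 -- satisfied.
Step 2: Compute optimal value.
f(x*) = 5*0.5^2 - 5*0.5 = -1.25


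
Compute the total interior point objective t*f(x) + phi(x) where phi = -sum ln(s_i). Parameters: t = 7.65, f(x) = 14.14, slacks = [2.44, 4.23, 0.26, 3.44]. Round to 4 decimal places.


Step 1: Compute log-barrier.
ln values: [0.892, 1.4422, -1.3471, 1.2355]
phi = -(0.892 + 1.4422 - 1.3471 + 1.2355) = -2.2226
Step 2: Compute augmented objective.
t*f(x) = 7.65*14.14 = 108.171
Total = 108.171 - 2.2226 = 105.9484


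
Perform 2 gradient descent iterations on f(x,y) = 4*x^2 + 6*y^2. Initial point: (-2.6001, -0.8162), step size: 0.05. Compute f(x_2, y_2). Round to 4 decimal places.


Gradient descent on f(x,y) = 4*x^2 + 6*y^2.
Starting point: (-2.6001, -0.8162), alpha = 0.05
Step 1: grad_x = 2*4*-2.6001 = -20.8008, grad_y = 2*6*-0.8162 = -9.7944
  x_1 = -2.6001 - 0.05*-20.8008 = -1.5601
  y_1 = -0.8162 - 0.05*-9.7944 = -0.3265
Step 2: grad_x = 2*4*-1.5601 = -12.4805, grad_y = 2*6*-0.3265 = -3.9178
  x_2 = -1.5601 - 0.05*-12.4805 = -0.936
  y_2 = -0.3265 - 0.05*-3.9178 = -0.1306
f(-0.936, -0.1306) = 4*(-0.936)^2 + 6*(-0.1306)^2 = 3.607


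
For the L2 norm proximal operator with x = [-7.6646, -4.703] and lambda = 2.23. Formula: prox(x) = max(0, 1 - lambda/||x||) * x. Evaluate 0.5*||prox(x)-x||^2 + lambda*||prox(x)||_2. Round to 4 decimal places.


Step 1: Compute ||x||.
||x|| = 8.9925
Step 2: Compute scaling factor.
scale = max(0, 1 - 2.23/8.9925) = 0.752
Step 3: prox(x) = [-5.7639, -3.5367]
||prox(x)|| = 6.7625
Step 4: Proximal objective.
0.5*||prox-x||^2 = 2.4865
lambda*||prox|| = 15.0804
Total = 17.5667


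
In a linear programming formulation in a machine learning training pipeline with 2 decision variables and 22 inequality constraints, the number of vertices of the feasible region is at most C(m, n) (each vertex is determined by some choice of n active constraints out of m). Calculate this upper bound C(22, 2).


Each vertex corresponds to some choice of n active constraints out of m, so the number of vertices is at most C(m, n) = m! / (n!(m-n)!).
m = 22, n = 2
Numerator: 22 * 21
Denominator: 2! = 2
C(22, 2) = 231


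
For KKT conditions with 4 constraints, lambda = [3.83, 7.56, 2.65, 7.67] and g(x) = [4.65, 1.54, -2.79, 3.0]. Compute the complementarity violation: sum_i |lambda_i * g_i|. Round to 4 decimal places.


KKT complementary slackness check:
lambda_1 * g_1 = 3.83 * 4.65 = 17.8095
lambda_2 * g_2 = 7.56 * 1.54 = 11.6424
lambda_3 * g_3 = 2.65 * -2.79 = -7.3935
lambda_4 * g_4 = 7.67 * 3.0 = 23.01
Total violation = 17.8095 + 11.6424 + 7.3935 + 23.01 = 59.8554


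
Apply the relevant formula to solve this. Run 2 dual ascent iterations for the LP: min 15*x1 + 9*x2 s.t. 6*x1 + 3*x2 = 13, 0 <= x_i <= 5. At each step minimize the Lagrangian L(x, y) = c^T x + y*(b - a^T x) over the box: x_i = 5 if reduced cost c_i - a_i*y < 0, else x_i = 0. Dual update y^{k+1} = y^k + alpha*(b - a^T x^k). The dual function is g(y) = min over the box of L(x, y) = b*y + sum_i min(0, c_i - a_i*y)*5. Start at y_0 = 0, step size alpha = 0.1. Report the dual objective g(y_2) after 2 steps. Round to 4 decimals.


Dual ascent for LP: min 15*x1 + 9*x2, 6*x1 + 3*x2 = 13, 0 <= x_i <= 5
Step 1: y^k = 0.0, reduced costs: (15.0, 9.0)
  x^k = (0.0, 0.0), subgradient = b - a^T x = 13.0
  y^{k+1} = 0.0 + 0.1*13.0 = 1.3
Step 2: y^k = 1.3, reduced costs: (7.2, 5.1)
  x^k = (0.0, 0.0), subgradient = b - a^T x = 13.0
  y^{k+1} = 1.3 + 0.1*13.0 = 2.6
Dual objective at y_2 = 2.6: reduced costs (-0.6, 1.2), box minimizer x = (5.0, 0.0)
g(y_2) = b*y + (c1 - a1*y)*x1 + (c2 - a2*y)*x2 = 13*2.6 + (-0.6)*5.0 + 1.2*0.0 = 33.8 - 3.0 + 0.0 = 30.8


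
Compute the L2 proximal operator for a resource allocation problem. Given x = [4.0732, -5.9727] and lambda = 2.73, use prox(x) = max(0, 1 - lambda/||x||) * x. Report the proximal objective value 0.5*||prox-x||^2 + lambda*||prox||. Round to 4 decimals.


Step 1: Compute ||x||.
||x|| = 7.2294
Step 2: Compute scaling factor.
scale = max(0, 1 - 2.73/7.2294) = 0.6224
Step 3: prox(x) = [2.5351, -3.7173]
||prox(x)|| = 4.4994
Step 4: Proximal objective.
0.5*||prox-x||^2 = 3.7265
lambda*||prox|| = 12.2834
Total = 16.0098


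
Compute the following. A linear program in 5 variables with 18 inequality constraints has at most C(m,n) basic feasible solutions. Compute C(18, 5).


Each vertex corresponds to some choice of n active constraints out of m, so the number of vertices is at most C(m, n) = m! / (n!(m-n)!).
m = 18, n = 5
Numerator: 18 * 17 * 16 * 15 * 14
Denominator: 5! = 120
C(18, 5) = 8568


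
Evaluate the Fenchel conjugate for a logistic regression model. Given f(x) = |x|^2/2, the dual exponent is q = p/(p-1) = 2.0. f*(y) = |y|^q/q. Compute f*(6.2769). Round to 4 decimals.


The conjugate exponent q satisfies 1/p + 1/q = 1.
p = 2, so q = 2/(2 - 1) = 2.0
|y|^q = 6.2769^2.0 = 39.3995
f*(6.2769) = 39.3995 / 2.0 = 19.6997


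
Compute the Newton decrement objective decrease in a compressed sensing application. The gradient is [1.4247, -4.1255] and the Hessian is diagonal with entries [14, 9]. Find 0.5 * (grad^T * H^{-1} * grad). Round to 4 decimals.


Step 1: H is diagonal, so H^(-1) * g = [0.1018, -0.4584].
Step 2: g^T H^(-1) g = sum_i g_i^2 / H_ii
  = (1.4247)^2/14 + (-4.1255)^2/9
  = 0.145 + 1.8911 = 2.0361
Step 3: Objective decrease = 0.5 * g^T H^(-1) g = 1.018


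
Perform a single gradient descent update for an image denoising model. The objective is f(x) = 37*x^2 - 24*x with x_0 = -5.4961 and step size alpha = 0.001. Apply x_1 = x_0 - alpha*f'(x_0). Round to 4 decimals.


We compute the gradient at x_0 and apply the update.
f'(x) = 74*x - 24
f'(-5.4961) = 74*-5.4961 - 24 = -430.7114
x_1 = -5.4961 - 0.001*-430.7114 = -5.0654


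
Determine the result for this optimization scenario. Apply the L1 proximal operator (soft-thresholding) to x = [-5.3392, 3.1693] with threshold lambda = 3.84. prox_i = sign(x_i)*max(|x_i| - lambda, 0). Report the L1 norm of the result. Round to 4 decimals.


Soft-thresholding with lambda = 3.84:
prox(-5.3392) = sign(-5.3392)*max(|-5.3392| - 3.84, 0) = -1.4992
prox(3.1693) = sign(3.1693)*max(|3.1693| - 3.84, 0) = 0.0
prox(x) = [-1.4992, 0.0]
||prox(x)||_1 = 1.4992 + 0.0 = 1.4992


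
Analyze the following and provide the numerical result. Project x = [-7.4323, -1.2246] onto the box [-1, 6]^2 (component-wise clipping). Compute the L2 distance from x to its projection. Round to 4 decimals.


Project each component onto [-1, 6].
clip(-7.4323) = -1.0, clip(-1.2246) = -1.0
Projection = [-1.0, -1.0]
Squared diffs: [41.3745, 0.0504]
Distance = sqrt(41.4249) = 6.4362


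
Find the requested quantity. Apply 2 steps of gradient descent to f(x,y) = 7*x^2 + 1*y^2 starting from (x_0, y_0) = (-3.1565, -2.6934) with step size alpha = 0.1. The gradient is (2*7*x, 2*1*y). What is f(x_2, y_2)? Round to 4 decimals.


Gradient descent on f(x,y) = 7*x^2 + 1*y^2.
Starting point: (-3.1565, -2.6934), alpha = 0.1
Step 1: grad_x = 2*7*-3.1565 = -44.191, grad_y = 2*1*-2.6934 = -5.3868
  x_1 = -3.1565 - 0.1*-44.191 = 1.2626
  y_1 = -2.6934 - 0.1*-5.3868 = -2.1547
Step 2: grad_x = 2*7*1.2626 = 17.6764, grad_y = 2*1*-2.1547 = -4.3094
  x_2 = 1.2626 - 0.1*17.6764 = -0.505
  y_2 = -2.1547 - 0.1*-4.3094 = -1.7238
f(-0.505, -1.7238) = 7*(-0.505)^2 + 1*(-1.7238)^2 = 4.7569


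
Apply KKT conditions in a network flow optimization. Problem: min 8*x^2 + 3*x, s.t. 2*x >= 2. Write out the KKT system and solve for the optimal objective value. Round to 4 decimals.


Step 1: Try lambda = 0 (constraint inactive).
x_unc = -3/(2*8) = -0.1875
Check: 2*-0.1875 = -0.375 < 2 -- violated!
Step 2: Constraint must be active: 2*x = 2
x* = 2/2 = 1.0
lambda = (2*8*1.0 + 3)/2 = 9.5
Step 3: Compute optimal value.
f(x*) = 8*1.0^2 + 3*1.0 = 11.0


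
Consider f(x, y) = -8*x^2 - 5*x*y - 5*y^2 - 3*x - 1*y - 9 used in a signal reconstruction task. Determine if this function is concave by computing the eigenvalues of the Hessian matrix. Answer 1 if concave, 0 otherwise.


The Hessian of f(x,y) = -8*x^2 - 5*x*y - 5*y^2 - 3*x - 1*y - 9 is:
H = [[-16, -5], [-5, -10]]
Trace = -16 - 10 = -26
Determinant = -16*-10 - (-5)^2 = 135
Discriminant = (-26)^2 - 4*135 = 136.0
Eigenvalues: lambda_1 = -18.831, lambda_2 = -7.169
The function is concave.

1
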